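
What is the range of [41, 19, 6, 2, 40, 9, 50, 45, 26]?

48

Step 1: Identify the maximum value: max = 50
Step 2: Identify the minimum value: min = 2
Step 3: Range = max - min = 50 - 2 = 48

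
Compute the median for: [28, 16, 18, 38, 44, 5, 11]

18

Step 1: Sort the data in ascending order: [5, 11, 16, 18, 28, 38, 44]
Step 2: The number of values is n = 7.
Step 3: Since n is odd, the median is the middle value at position 4: 18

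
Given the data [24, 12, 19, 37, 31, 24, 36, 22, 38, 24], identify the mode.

24

Step 1: Count the frequency of each value:
  12: appears 1 time(s)
  19: appears 1 time(s)
  22: appears 1 time(s)
  24: appears 3 time(s)
  31: appears 1 time(s)
  36: appears 1 time(s)
  37: appears 1 time(s)
  38: appears 1 time(s)
Step 2: The value 24 appears most frequently (3 times).
Step 3: Mode = 24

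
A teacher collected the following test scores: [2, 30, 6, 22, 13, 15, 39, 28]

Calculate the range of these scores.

37

Step 1: Identify the maximum value: max = 39
Step 2: Identify the minimum value: min = 2
Step 3: Range = max - min = 39 - 2 = 37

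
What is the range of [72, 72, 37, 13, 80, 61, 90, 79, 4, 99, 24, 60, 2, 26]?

97

Step 1: Identify the maximum value: max = 99
Step 2: Identify the minimum value: min = 2
Step 3: Range = max - min = 99 - 2 = 97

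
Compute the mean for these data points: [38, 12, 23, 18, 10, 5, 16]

17.4286

Step 1: Sum all values: 38 + 12 + 23 + 18 + 10 + 5 + 16 = 122
Step 2: Count the number of values: n = 7
Step 3: Mean = sum / n = 122 / 7 = 17.4286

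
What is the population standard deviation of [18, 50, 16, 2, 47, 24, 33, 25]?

15.0203

Step 1: Compute the mean: 26.875
Step 2: Sum of squared deviations from the mean: 1804.875
Step 3: Population variance = 1804.875 / 8 = 225.6094
Step 4: Standard deviation = sqrt(225.6094) = 15.0203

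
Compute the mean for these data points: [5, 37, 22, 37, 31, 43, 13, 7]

24.375

Step 1: Sum all values: 5 + 37 + 22 + 37 + 31 + 43 + 13 + 7 = 195
Step 2: Count the number of values: n = 8
Step 3: Mean = sum / n = 195 / 8 = 24.375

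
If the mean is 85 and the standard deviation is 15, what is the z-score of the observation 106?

1.4

Step 1: Recall the z-score formula: z = (x - mu) / sigma
Step 2: Substitute values: z = (106 - 85) / 15
Step 3: z = 21 / 15 = 1.4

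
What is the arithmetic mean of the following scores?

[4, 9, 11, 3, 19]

9.2

Step 1: Sum all values: 4 + 9 + 11 + 3 + 19 = 46
Step 2: Count the number of values: n = 5
Step 3: Mean = sum / n = 46 / 5 = 9.2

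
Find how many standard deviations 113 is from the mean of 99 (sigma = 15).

0.9333

Step 1: Recall the z-score formula: z = (x - mu) / sigma
Step 2: Substitute values: z = (113 - 99) / 15
Step 3: z = 14 / 15 = 0.9333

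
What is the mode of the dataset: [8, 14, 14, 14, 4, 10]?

14

Step 1: Count the frequency of each value:
  4: appears 1 time(s)
  8: appears 1 time(s)
  10: appears 1 time(s)
  14: appears 3 time(s)
Step 2: The value 14 appears most frequently (3 times).
Step 3: Mode = 14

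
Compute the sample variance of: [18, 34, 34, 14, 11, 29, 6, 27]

116.8393

Step 1: Compute the mean: (18 + 34 + 34 + 14 + 11 + 29 + 6 + 27) / 8 = 21.625
Step 2: Compute squared deviations from the mean:
  (18 - 21.625)^2 = 13.1406
  (34 - 21.625)^2 = 153.1406
  (34 - 21.625)^2 = 153.1406
  (14 - 21.625)^2 = 58.1406
  (11 - 21.625)^2 = 112.8906
  (29 - 21.625)^2 = 54.3906
  (6 - 21.625)^2 = 244.1406
  (27 - 21.625)^2 = 28.8906
Step 3: Sum of squared deviations = 817.875
Step 4: Sample variance = 817.875 / 7 = 116.8393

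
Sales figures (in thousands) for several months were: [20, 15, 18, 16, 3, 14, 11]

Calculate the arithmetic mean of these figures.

13.8571

Step 1: Sum all values: 20 + 15 + 18 + 16 + 3 + 14 + 11 = 97
Step 2: Count the number of values: n = 7
Step 3: Mean = sum / n = 97 / 7 = 13.8571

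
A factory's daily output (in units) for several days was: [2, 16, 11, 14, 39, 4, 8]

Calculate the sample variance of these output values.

152.619

Step 1: Compute the mean: (2 + 16 + 11 + 14 + 39 + 4 + 8) / 7 = 13.4286
Step 2: Compute squared deviations from the mean:
  (2 - 13.4286)^2 = 130.6122
  (16 - 13.4286)^2 = 6.6122
  (11 - 13.4286)^2 = 5.898
  (14 - 13.4286)^2 = 0.3265
  (39 - 13.4286)^2 = 653.898
  (4 - 13.4286)^2 = 88.898
  (8 - 13.4286)^2 = 29.4694
Step 3: Sum of squared deviations = 915.7143
Step 4: Sample variance = 915.7143 / 6 = 152.619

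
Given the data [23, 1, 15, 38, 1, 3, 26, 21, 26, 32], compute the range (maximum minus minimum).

37

Step 1: Identify the maximum value: max = 38
Step 2: Identify the minimum value: min = 1
Step 3: Range = max - min = 38 - 1 = 37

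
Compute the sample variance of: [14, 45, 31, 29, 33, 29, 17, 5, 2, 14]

185.6556

Step 1: Compute the mean: (14 + 45 + 31 + 29 + 33 + 29 + 17 + 5 + 2 + 14) / 10 = 21.9
Step 2: Compute squared deviations from the mean:
  (14 - 21.9)^2 = 62.41
  (45 - 21.9)^2 = 533.61
  (31 - 21.9)^2 = 82.81
  (29 - 21.9)^2 = 50.41
  (33 - 21.9)^2 = 123.21
  (29 - 21.9)^2 = 50.41
  (17 - 21.9)^2 = 24.01
  (5 - 21.9)^2 = 285.61
  (2 - 21.9)^2 = 396.01
  (14 - 21.9)^2 = 62.41
Step 3: Sum of squared deviations = 1670.9
Step 4: Sample variance = 1670.9 / 9 = 185.6556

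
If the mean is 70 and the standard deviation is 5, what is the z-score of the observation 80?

2

Step 1: Recall the z-score formula: z = (x - mu) / sigma
Step 2: Substitute values: z = (80 - 70) / 5
Step 3: z = 10 / 5 = 2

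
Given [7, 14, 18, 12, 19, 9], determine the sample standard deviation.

4.7924

Step 1: Compute the mean: 13.1667
Step 2: Sum of squared deviations from the mean: 114.8333
Step 3: Sample variance = 114.8333 / 5 = 22.9667
Step 4: Standard deviation = sqrt(22.9667) = 4.7924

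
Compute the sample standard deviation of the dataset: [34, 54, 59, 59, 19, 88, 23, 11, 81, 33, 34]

25.1396

Step 1: Compute the mean: 45
Step 2: Sum of squared deviations from the mean: 6320
Step 3: Sample variance = 6320 / 10 = 632
Step 4: Standard deviation = sqrt(632) = 25.1396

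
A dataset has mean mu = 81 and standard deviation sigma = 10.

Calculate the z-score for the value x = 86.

0.5

Step 1: Recall the z-score formula: z = (x - mu) / sigma
Step 2: Substitute values: z = (86 - 81) / 10
Step 3: z = 5 / 10 = 0.5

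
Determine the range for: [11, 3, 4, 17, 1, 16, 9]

16

Step 1: Identify the maximum value: max = 17
Step 2: Identify the minimum value: min = 1
Step 3: Range = max - min = 17 - 1 = 16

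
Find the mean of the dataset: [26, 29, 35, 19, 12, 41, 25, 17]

25.5

Step 1: Sum all values: 26 + 29 + 35 + 19 + 12 + 41 + 25 + 17 = 204
Step 2: Count the number of values: n = 8
Step 3: Mean = sum / n = 204 / 8 = 25.5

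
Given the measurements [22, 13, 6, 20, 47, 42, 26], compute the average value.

25.1429

Step 1: Sum all values: 22 + 13 + 6 + 20 + 47 + 42 + 26 = 176
Step 2: Count the number of values: n = 7
Step 3: Mean = sum / n = 176 / 7 = 25.1429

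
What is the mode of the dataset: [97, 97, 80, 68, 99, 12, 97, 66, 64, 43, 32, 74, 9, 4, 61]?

97

Step 1: Count the frequency of each value:
  4: appears 1 time(s)
  9: appears 1 time(s)
  12: appears 1 time(s)
  32: appears 1 time(s)
  43: appears 1 time(s)
  61: appears 1 time(s)
  64: appears 1 time(s)
  66: appears 1 time(s)
  68: appears 1 time(s)
  74: appears 1 time(s)
  80: appears 1 time(s)
  97: appears 3 time(s)
  99: appears 1 time(s)
Step 2: The value 97 appears most frequently (3 times).
Step 3: Mode = 97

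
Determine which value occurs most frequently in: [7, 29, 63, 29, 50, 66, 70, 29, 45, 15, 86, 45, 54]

29

Step 1: Count the frequency of each value:
  7: appears 1 time(s)
  15: appears 1 time(s)
  29: appears 3 time(s)
  45: appears 2 time(s)
  50: appears 1 time(s)
  54: appears 1 time(s)
  63: appears 1 time(s)
  66: appears 1 time(s)
  70: appears 1 time(s)
  86: appears 1 time(s)
Step 2: The value 29 appears most frequently (3 times).
Step 3: Mode = 29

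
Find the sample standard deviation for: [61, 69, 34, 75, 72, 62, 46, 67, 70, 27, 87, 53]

17.431

Step 1: Compute the mean: 60.25
Step 2: Sum of squared deviations from the mean: 3342.25
Step 3: Sample variance = 3342.25 / 11 = 303.8409
Step 4: Standard deviation = sqrt(303.8409) = 17.431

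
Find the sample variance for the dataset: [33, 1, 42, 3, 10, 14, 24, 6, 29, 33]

210.9444

Step 1: Compute the mean: (33 + 1 + 42 + 3 + 10 + 14 + 24 + 6 + 29 + 33) / 10 = 19.5
Step 2: Compute squared deviations from the mean:
  (33 - 19.5)^2 = 182.25
  (1 - 19.5)^2 = 342.25
  (42 - 19.5)^2 = 506.25
  (3 - 19.5)^2 = 272.25
  (10 - 19.5)^2 = 90.25
  (14 - 19.5)^2 = 30.25
  (24 - 19.5)^2 = 20.25
  (6 - 19.5)^2 = 182.25
  (29 - 19.5)^2 = 90.25
  (33 - 19.5)^2 = 182.25
Step 3: Sum of squared deviations = 1898.5
Step 4: Sample variance = 1898.5 / 9 = 210.9444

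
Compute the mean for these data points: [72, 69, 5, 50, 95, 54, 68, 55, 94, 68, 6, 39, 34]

54.5385

Step 1: Sum all values: 72 + 69 + 5 + 50 + 95 + 54 + 68 + 55 + 94 + 68 + 6 + 39 + 34 = 709
Step 2: Count the number of values: n = 13
Step 3: Mean = sum / n = 709 / 13 = 54.5385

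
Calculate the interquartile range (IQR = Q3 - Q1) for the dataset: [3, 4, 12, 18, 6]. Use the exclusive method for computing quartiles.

11.5

Step 1: Sort the data: [3, 4, 6, 12, 18]
Step 2: n = 5
Step 3: Using the exclusive quartile method:
  Q1 = 3.5
  Q2 (median) = 6
  Q3 = 15
  IQR = Q3 - Q1 = 15 - 3.5 = 11.5
Step 4: IQR = 11.5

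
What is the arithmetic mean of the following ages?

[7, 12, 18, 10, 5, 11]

10.5

Step 1: Sum all values: 7 + 12 + 18 + 10 + 5 + 11 = 63
Step 2: Count the number of values: n = 6
Step 3: Mean = sum / n = 63 / 6 = 10.5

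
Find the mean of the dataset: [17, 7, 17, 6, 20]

13.4

Step 1: Sum all values: 17 + 7 + 17 + 6 + 20 = 67
Step 2: Count the number of values: n = 5
Step 3: Mean = sum / n = 67 / 5 = 13.4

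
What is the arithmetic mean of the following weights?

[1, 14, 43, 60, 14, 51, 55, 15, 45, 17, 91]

36.9091

Step 1: Sum all values: 1 + 14 + 43 + 60 + 14 + 51 + 55 + 15 + 45 + 17 + 91 = 406
Step 2: Count the number of values: n = 11
Step 3: Mean = sum / n = 406 / 11 = 36.9091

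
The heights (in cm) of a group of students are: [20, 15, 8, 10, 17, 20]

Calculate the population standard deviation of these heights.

4.6188

Step 1: Compute the mean: 15
Step 2: Sum of squared deviations from the mean: 128
Step 3: Population variance = 128 / 6 = 21.3333
Step 4: Standard deviation = sqrt(21.3333) = 4.6188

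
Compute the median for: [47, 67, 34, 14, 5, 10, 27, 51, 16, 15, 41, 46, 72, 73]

37.5

Step 1: Sort the data in ascending order: [5, 10, 14, 15, 16, 27, 34, 41, 46, 47, 51, 67, 72, 73]
Step 2: The number of values is n = 14.
Step 3: Since n is even, the median is the average of positions 7 and 8:
  Median = (34 + 41) / 2 = 37.5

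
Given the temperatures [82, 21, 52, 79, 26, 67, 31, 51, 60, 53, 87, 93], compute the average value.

58.5

Step 1: Sum all values: 82 + 21 + 52 + 79 + 26 + 67 + 31 + 51 + 60 + 53 + 87 + 93 = 702
Step 2: Count the number of values: n = 12
Step 3: Mean = sum / n = 702 / 12 = 58.5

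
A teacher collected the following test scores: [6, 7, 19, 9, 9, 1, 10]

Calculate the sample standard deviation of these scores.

5.438

Step 1: Compute the mean: 8.7143
Step 2: Sum of squared deviations from the mean: 177.4286
Step 3: Sample variance = 177.4286 / 6 = 29.5714
Step 4: Standard deviation = sqrt(29.5714) = 5.438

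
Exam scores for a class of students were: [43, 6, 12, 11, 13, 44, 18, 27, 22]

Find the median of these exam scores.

18

Step 1: Sort the data in ascending order: [6, 11, 12, 13, 18, 22, 27, 43, 44]
Step 2: The number of values is n = 9.
Step 3: Since n is odd, the median is the middle value at position 5: 18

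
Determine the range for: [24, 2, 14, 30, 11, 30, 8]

28

Step 1: Identify the maximum value: max = 30
Step 2: Identify the minimum value: min = 2
Step 3: Range = max - min = 30 - 2 = 28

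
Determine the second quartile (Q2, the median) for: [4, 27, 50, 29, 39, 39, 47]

39

Step 1: Sort the data: [4, 27, 29, 39, 39, 47, 50]
Step 2: n = 7
Step 3: Q2 is the median. Since n is odd, it is the middle value at position 4: 39
Step 4: Q2 = 39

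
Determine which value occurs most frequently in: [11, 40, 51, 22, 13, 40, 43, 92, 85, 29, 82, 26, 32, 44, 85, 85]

85

Step 1: Count the frequency of each value:
  11: appears 1 time(s)
  13: appears 1 time(s)
  22: appears 1 time(s)
  26: appears 1 time(s)
  29: appears 1 time(s)
  32: appears 1 time(s)
  40: appears 2 time(s)
  43: appears 1 time(s)
  44: appears 1 time(s)
  51: appears 1 time(s)
  82: appears 1 time(s)
  85: appears 3 time(s)
  92: appears 1 time(s)
Step 2: The value 85 appears most frequently (3 times).
Step 3: Mode = 85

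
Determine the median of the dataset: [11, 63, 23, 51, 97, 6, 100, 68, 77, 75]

65.5

Step 1: Sort the data in ascending order: [6, 11, 23, 51, 63, 68, 75, 77, 97, 100]
Step 2: The number of values is n = 10.
Step 3: Since n is even, the median is the average of positions 5 and 6:
  Median = (63 + 68) / 2 = 65.5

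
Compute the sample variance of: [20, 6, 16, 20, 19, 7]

42.2667

Step 1: Compute the mean: (20 + 6 + 16 + 20 + 19 + 7) / 6 = 14.6667
Step 2: Compute squared deviations from the mean:
  (20 - 14.6667)^2 = 28.4444
  (6 - 14.6667)^2 = 75.1111
  (16 - 14.6667)^2 = 1.7778
  (20 - 14.6667)^2 = 28.4444
  (19 - 14.6667)^2 = 18.7778
  (7 - 14.6667)^2 = 58.7778
Step 3: Sum of squared deviations = 211.3333
Step 4: Sample variance = 211.3333 / 5 = 42.2667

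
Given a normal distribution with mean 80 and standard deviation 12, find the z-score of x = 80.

0

Step 1: Recall the z-score formula: z = (x - mu) / sigma
Step 2: Substitute values: z = (80 - 80) / 12
Step 3: z = 0 / 12 = 0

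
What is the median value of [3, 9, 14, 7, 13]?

9

Step 1: Sort the data in ascending order: [3, 7, 9, 13, 14]
Step 2: The number of values is n = 5.
Step 3: Since n is odd, the median is the middle value at position 3: 9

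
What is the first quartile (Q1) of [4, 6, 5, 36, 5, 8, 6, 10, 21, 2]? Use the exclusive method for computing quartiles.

4.75

Step 1: Sort the data: [2, 4, 5, 5, 6, 6, 8, 10, 21, 36]
Step 2: n = 10
Step 3: Using the exclusive quartile method:
  Q1 = 4.75
  Q2 (median) = 6
  Q3 = 12.75
  IQR = Q3 - Q1 = 12.75 - 4.75 = 8
Step 4: Q1 = 4.75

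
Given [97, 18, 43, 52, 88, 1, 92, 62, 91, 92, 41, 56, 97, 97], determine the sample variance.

1026.0275

Step 1: Compute the mean: (97 + 18 + 43 + 52 + 88 + 1 + 92 + 62 + 91 + 92 + 41 + 56 + 97 + 97) / 14 = 66.2143
Step 2: Compute squared deviations from the mean:
  (97 - 66.2143)^2 = 947.7602
  (18 - 66.2143)^2 = 2324.6173
  (43 - 66.2143)^2 = 538.9031
  (52 - 66.2143)^2 = 202.0459
  (88 - 66.2143)^2 = 474.6173
  (1 - 66.2143)^2 = 4252.9031
  (92 - 66.2143)^2 = 664.9031
  (62 - 66.2143)^2 = 17.7602
  (91 - 66.2143)^2 = 614.3316
  (92 - 66.2143)^2 = 664.9031
  (41 - 66.2143)^2 = 635.7602
  (56 - 66.2143)^2 = 104.3316
  (97 - 66.2143)^2 = 947.7602
  (97 - 66.2143)^2 = 947.7602
Step 3: Sum of squared deviations = 13338.3571
Step 4: Sample variance = 13338.3571 / 13 = 1026.0275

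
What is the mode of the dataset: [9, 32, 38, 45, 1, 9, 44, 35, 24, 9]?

9

Step 1: Count the frequency of each value:
  1: appears 1 time(s)
  9: appears 3 time(s)
  24: appears 1 time(s)
  32: appears 1 time(s)
  35: appears 1 time(s)
  38: appears 1 time(s)
  44: appears 1 time(s)
  45: appears 1 time(s)
Step 2: The value 9 appears most frequently (3 times).
Step 3: Mode = 9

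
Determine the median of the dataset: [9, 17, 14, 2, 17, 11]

12.5

Step 1: Sort the data in ascending order: [2, 9, 11, 14, 17, 17]
Step 2: The number of values is n = 6.
Step 3: Since n is even, the median is the average of positions 3 and 4:
  Median = (11 + 14) / 2 = 12.5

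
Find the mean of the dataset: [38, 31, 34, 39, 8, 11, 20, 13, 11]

22.7778

Step 1: Sum all values: 38 + 31 + 34 + 39 + 8 + 11 + 20 + 13 + 11 = 205
Step 2: Count the number of values: n = 9
Step 3: Mean = sum / n = 205 / 9 = 22.7778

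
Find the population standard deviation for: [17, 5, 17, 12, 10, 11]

4.1633

Step 1: Compute the mean: 12
Step 2: Sum of squared deviations from the mean: 104
Step 3: Population variance = 104 / 6 = 17.3333
Step 4: Standard deviation = sqrt(17.3333) = 4.1633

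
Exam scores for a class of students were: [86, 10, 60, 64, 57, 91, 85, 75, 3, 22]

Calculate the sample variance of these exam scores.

1053.7889

Step 1: Compute the mean: (86 + 10 + 60 + 64 + 57 + 91 + 85 + 75 + 3 + 22) / 10 = 55.3
Step 2: Compute squared deviations from the mean:
  (86 - 55.3)^2 = 942.49
  (10 - 55.3)^2 = 2052.09
  (60 - 55.3)^2 = 22.09
  (64 - 55.3)^2 = 75.69
  (57 - 55.3)^2 = 2.89
  (91 - 55.3)^2 = 1274.49
  (85 - 55.3)^2 = 882.09
  (75 - 55.3)^2 = 388.09
  (3 - 55.3)^2 = 2735.29
  (22 - 55.3)^2 = 1108.89
Step 3: Sum of squared deviations = 9484.1
Step 4: Sample variance = 9484.1 / 9 = 1053.7889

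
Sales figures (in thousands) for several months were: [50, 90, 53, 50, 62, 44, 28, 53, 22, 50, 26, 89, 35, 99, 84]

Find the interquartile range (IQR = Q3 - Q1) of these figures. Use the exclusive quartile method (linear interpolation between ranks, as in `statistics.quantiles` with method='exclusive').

49

Step 1: Sort the data: [22, 26, 28, 35, 44, 50, 50, 50, 53, 53, 62, 84, 89, 90, 99]
Step 2: n = 15
Step 3: Using the exclusive quartile method:
  Q1 = 35
  Q2 (median) = 50
  Q3 = 84
  IQR = Q3 - Q1 = 84 - 35 = 49
Step 4: IQR = 49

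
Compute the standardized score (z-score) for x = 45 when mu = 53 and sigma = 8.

-1

Step 1: Recall the z-score formula: z = (x - mu) / sigma
Step 2: Substitute values: z = (45 - 53) / 8
Step 3: z = -8 / 8 = -1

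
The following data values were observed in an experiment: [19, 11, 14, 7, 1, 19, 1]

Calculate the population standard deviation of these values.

7.0653

Step 1: Compute the mean: 10.2857
Step 2: Sum of squared deviations from the mean: 349.4286
Step 3: Population variance = 349.4286 / 7 = 49.9184
Step 4: Standard deviation = sqrt(49.9184) = 7.0653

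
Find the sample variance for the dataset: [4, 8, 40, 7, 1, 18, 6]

180.3333

Step 1: Compute the mean: (4 + 8 + 40 + 7 + 1 + 18 + 6) / 7 = 12
Step 2: Compute squared deviations from the mean:
  (4 - 12)^2 = 64
  (8 - 12)^2 = 16
  (40 - 12)^2 = 784
  (7 - 12)^2 = 25
  (1 - 12)^2 = 121
  (18 - 12)^2 = 36
  (6 - 12)^2 = 36
Step 3: Sum of squared deviations = 1082
Step 4: Sample variance = 1082 / 6 = 180.3333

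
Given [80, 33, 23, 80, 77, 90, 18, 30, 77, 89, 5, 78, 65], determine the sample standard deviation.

30.497

Step 1: Compute the mean: 57.3077
Step 2: Sum of squared deviations from the mean: 11160.7692
Step 3: Sample variance = 11160.7692 / 12 = 930.0641
Step 4: Standard deviation = sqrt(930.0641) = 30.497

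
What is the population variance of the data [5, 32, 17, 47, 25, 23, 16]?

152.5306

Step 1: Compute the mean: (5 + 32 + 17 + 47 + 25 + 23 + 16) / 7 = 23.5714
Step 2: Compute squared deviations from the mean:
  (5 - 23.5714)^2 = 344.898
  (32 - 23.5714)^2 = 71.0408
  (17 - 23.5714)^2 = 43.1837
  (47 - 23.5714)^2 = 548.898
  (25 - 23.5714)^2 = 2.0408
  (23 - 23.5714)^2 = 0.3265
  (16 - 23.5714)^2 = 57.3265
Step 3: Sum of squared deviations = 1067.7143
Step 4: Population variance = 1067.7143 / 7 = 152.5306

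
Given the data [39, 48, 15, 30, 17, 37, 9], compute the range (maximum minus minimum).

39

Step 1: Identify the maximum value: max = 48
Step 2: Identify the minimum value: min = 9
Step 3: Range = max - min = 48 - 9 = 39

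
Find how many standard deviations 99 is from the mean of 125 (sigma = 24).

-1.0833

Step 1: Recall the z-score formula: z = (x - mu) / sigma
Step 2: Substitute values: z = (99 - 125) / 24
Step 3: z = -26 / 24 = -1.0833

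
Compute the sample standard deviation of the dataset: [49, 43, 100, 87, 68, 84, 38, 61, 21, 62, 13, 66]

26.2309

Step 1: Compute the mean: 57.6667
Step 2: Sum of squared deviations from the mean: 7568.6667
Step 3: Sample variance = 7568.6667 / 11 = 688.0606
Step 4: Standard deviation = sqrt(688.0606) = 26.2309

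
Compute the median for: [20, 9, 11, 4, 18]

11

Step 1: Sort the data in ascending order: [4, 9, 11, 18, 20]
Step 2: The number of values is n = 5.
Step 3: Since n is odd, the median is the middle value at position 3: 11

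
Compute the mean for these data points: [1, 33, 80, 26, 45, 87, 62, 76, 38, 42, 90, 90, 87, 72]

59.2143

Step 1: Sum all values: 1 + 33 + 80 + 26 + 45 + 87 + 62 + 76 + 38 + 42 + 90 + 90 + 87 + 72 = 829
Step 2: Count the number of values: n = 14
Step 3: Mean = sum / n = 829 / 14 = 59.2143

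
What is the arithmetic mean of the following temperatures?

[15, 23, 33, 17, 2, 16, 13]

17

Step 1: Sum all values: 15 + 23 + 33 + 17 + 2 + 16 + 13 = 119
Step 2: Count the number of values: n = 7
Step 3: Mean = sum / n = 119 / 7 = 17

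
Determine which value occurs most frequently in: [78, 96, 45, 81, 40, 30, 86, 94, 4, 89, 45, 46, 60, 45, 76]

45

Step 1: Count the frequency of each value:
  4: appears 1 time(s)
  30: appears 1 time(s)
  40: appears 1 time(s)
  45: appears 3 time(s)
  46: appears 1 time(s)
  60: appears 1 time(s)
  76: appears 1 time(s)
  78: appears 1 time(s)
  81: appears 1 time(s)
  86: appears 1 time(s)
  89: appears 1 time(s)
  94: appears 1 time(s)
  96: appears 1 time(s)
Step 2: The value 45 appears most frequently (3 times).
Step 3: Mode = 45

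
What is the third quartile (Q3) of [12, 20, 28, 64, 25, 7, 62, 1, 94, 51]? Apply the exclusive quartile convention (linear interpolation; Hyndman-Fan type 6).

62.5

Step 1: Sort the data: [1, 7, 12, 20, 25, 28, 51, 62, 64, 94]
Step 2: n = 10
Step 3: Using the exclusive quartile method:
  Q1 = 10.75
  Q2 (median) = 26.5
  Q3 = 62.5
  IQR = Q3 - Q1 = 62.5 - 10.75 = 51.75
Step 4: Q3 = 62.5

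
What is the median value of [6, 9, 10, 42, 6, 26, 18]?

10

Step 1: Sort the data in ascending order: [6, 6, 9, 10, 18, 26, 42]
Step 2: The number of values is n = 7.
Step 3: Since n is odd, the median is the middle value at position 4: 10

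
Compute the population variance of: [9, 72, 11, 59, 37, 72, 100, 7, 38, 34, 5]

924.7769

Step 1: Compute the mean: (9 + 72 + 11 + 59 + 37 + 72 + 100 + 7 + 38 + 34 + 5) / 11 = 40.3636
Step 2: Compute squared deviations from the mean:
  (9 - 40.3636)^2 = 983.6777
  (72 - 40.3636)^2 = 1000.8595
  (11 - 40.3636)^2 = 862.2231
  (59 - 40.3636)^2 = 347.314
  (37 - 40.3636)^2 = 11.314
  (72 - 40.3636)^2 = 1000.8595
  (100 - 40.3636)^2 = 3556.4959
  (7 - 40.3636)^2 = 1113.1322
  (38 - 40.3636)^2 = 5.5868
  (34 - 40.3636)^2 = 40.4959
  (5 - 40.3636)^2 = 1250.5868
Step 3: Sum of squared deviations = 10172.5455
Step 4: Population variance = 10172.5455 / 11 = 924.7769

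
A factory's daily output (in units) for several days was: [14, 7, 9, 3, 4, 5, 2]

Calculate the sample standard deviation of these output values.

4.1519

Step 1: Compute the mean: 6.2857
Step 2: Sum of squared deviations from the mean: 103.4286
Step 3: Sample variance = 103.4286 / 6 = 17.2381
Step 4: Standard deviation = sqrt(17.2381) = 4.1519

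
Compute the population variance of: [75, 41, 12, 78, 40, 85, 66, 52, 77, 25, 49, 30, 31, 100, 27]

637.8489

Step 1: Compute the mean: (75 + 41 + 12 + 78 + 40 + 85 + 66 + 52 + 77 + 25 + 49 + 30 + 31 + 100 + 27) / 15 = 52.5333
Step 2: Compute squared deviations from the mean:
  (75 - 52.5333)^2 = 504.7511
  (41 - 52.5333)^2 = 133.0178
  (12 - 52.5333)^2 = 1642.9511
  (78 - 52.5333)^2 = 648.5511
  (40 - 52.5333)^2 = 157.0844
  (85 - 52.5333)^2 = 1054.0844
  (66 - 52.5333)^2 = 181.3511
  (52 - 52.5333)^2 = 0.2844
  (77 - 52.5333)^2 = 598.6178
  (25 - 52.5333)^2 = 758.0844
  (49 - 52.5333)^2 = 12.4844
  (30 - 52.5333)^2 = 507.7511
  (31 - 52.5333)^2 = 463.6844
  (100 - 52.5333)^2 = 2253.0844
  (27 - 52.5333)^2 = 651.9511
Step 3: Sum of squared deviations = 9567.7333
Step 4: Population variance = 9567.7333 / 15 = 637.8489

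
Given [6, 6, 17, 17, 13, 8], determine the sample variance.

26.9667

Step 1: Compute the mean: (6 + 6 + 17 + 17 + 13 + 8) / 6 = 11.1667
Step 2: Compute squared deviations from the mean:
  (6 - 11.1667)^2 = 26.6944
  (6 - 11.1667)^2 = 26.6944
  (17 - 11.1667)^2 = 34.0278
  (17 - 11.1667)^2 = 34.0278
  (13 - 11.1667)^2 = 3.3611
  (8 - 11.1667)^2 = 10.0278
Step 3: Sum of squared deviations = 134.8333
Step 4: Sample variance = 134.8333 / 5 = 26.9667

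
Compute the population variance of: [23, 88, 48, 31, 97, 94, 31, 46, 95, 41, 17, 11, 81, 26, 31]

911.1556

Step 1: Compute the mean: (23 + 88 + 48 + 31 + 97 + 94 + 31 + 46 + 95 + 41 + 17 + 11 + 81 + 26 + 31) / 15 = 50.6667
Step 2: Compute squared deviations from the mean:
  (23 - 50.6667)^2 = 765.4444
  (88 - 50.6667)^2 = 1393.7778
  (48 - 50.6667)^2 = 7.1111
  (31 - 50.6667)^2 = 386.7778
  (97 - 50.6667)^2 = 2146.7778
  (94 - 50.6667)^2 = 1877.7778
  (31 - 50.6667)^2 = 386.7778
  (46 - 50.6667)^2 = 21.7778
  (95 - 50.6667)^2 = 1965.4444
  (41 - 50.6667)^2 = 93.4444
  (17 - 50.6667)^2 = 1133.4444
  (11 - 50.6667)^2 = 1573.4444
  (81 - 50.6667)^2 = 920.1111
  (26 - 50.6667)^2 = 608.4444
  (31 - 50.6667)^2 = 386.7778
Step 3: Sum of squared deviations = 13667.3333
Step 4: Population variance = 13667.3333 / 15 = 911.1556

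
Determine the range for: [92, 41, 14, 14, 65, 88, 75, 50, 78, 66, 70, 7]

85

Step 1: Identify the maximum value: max = 92
Step 2: Identify the minimum value: min = 7
Step 3: Range = max - min = 92 - 7 = 85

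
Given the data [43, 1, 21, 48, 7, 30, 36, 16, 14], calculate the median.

21

Step 1: Sort the data in ascending order: [1, 7, 14, 16, 21, 30, 36, 43, 48]
Step 2: The number of values is n = 9.
Step 3: Since n is odd, the median is the middle value at position 5: 21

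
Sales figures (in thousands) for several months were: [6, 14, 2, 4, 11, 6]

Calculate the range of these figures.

12

Step 1: Identify the maximum value: max = 14
Step 2: Identify the minimum value: min = 2
Step 3: Range = max - min = 14 - 2 = 12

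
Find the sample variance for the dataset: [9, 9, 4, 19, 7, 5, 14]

27.9524

Step 1: Compute the mean: (9 + 9 + 4 + 19 + 7 + 5 + 14) / 7 = 9.5714
Step 2: Compute squared deviations from the mean:
  (9 - 9.5714)^2 = 0.3265
  (9 - 9.5714)^2 = 0.3265
  (4 - 9.5714)^2 = 31.0408
  (19 - 9.5714)^2 = 88.898
  (7 - 9.5714)^2 = 6.6122
  (5 - 9.5714)^2 = 20.898
  (14 - 9.5714)^2 = 19.6122
Step 3: Sum of squared deviations = 167.7143
Step 4: Sample variance = 167.7143 / 6 = 27.9524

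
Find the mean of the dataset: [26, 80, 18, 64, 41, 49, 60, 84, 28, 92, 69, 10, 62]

52.5385

Step 1: Sum all values: 26 + 80 + 18 + 64 + 41 + 49 + 60 + 84 + 28 + 92 + 69 + 10 + 62 = 683
Step 2: Count the number of values: n = 13
Step 3: Mean = sum / n = 683 / 13 = 52.5385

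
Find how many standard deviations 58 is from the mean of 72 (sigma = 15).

-0.9333

Step 1: Recall the z-score formula: z = (x - mu) / sigma
Step 2: Substitute values: z = (58 - 72) / 15
Step 3: z = -14 / 15 = -0.9333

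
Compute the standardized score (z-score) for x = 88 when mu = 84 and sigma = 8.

0.5

Step 1: Recall the z-score formula: z = (x - mu) / sigma
Step 2: Substitute values: z = (88 - 84) / 8
Step 3: z = 4 / 8 = 0.5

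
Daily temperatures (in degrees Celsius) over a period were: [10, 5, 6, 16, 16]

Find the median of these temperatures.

10

Step 1: Sort the data in ascending order: [5, 6, 10, 16, 16]
Step 2: The number of values is n = 5.
Step 3: Since n is odd, the median is the middle value at position 3: 10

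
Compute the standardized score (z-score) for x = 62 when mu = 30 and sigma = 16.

2

Step 1: Recall the z-score formula: z = (x - mu) / sigma
Step 2: Substitute values: z = (62 - 30) / 16
Step 3: z = 32 / 16 = 2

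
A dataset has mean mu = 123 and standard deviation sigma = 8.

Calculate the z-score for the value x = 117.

-0.75

Step 1: Recall the z-score formula: z = (x - mu) / sigma
Step 2: Substitute values: z = (117 - 123) / 8
Step 3: z = -6 / 8 = -0.75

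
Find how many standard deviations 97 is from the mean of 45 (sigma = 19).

2.7368

Step 1: Recall the z-score formula: z = (x - mu) / sigma
Step 2: Substitute values: z = (97 - 45) / 19
Step 3: z = 52 / 19 = 2.7368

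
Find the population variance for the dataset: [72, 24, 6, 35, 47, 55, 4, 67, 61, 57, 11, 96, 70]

754.7101

Step 1: Compute the mean: (72 + 24 + 6 + 35 + 47 + 55 + 4 + 67 + 61 + 57 + 11 + 96 + 70) / 13 = 46.5385
Step 2: Compute squared deviations from the mean:
  (72 - 46.5385)^2 = 648.2899
  (24 - 46.5385)^2 = 507.9822
  (6 - 46.5385)^2 = 1643.3669
  (35 - 46.5385)^2 = 133.1361
  (47 - 46.5385)^2 = 0.213
  (55 - 46.5385)^2 = 71.5976
  (4 - 46.5385)^2 = 1809.5207
  (67 - 46.5385)^2 = 418.6746
  (61 - 46.5385)^2 = 209.1361
  (57 - 46.5385)^2 = 109.4438
  (11 - 46.5385)^2 = 1262.9822
  (96 - 46.5385)^2 = 2446.4438
  (70 - 46.5385)^2 = 550.4438
Step 3: Sum of squared deviations = 9811.2308
Step 4: Population variance = 9811.2308 / 13 = 754.7101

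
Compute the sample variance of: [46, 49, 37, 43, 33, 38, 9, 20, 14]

208.1111

Step 1: Compute the mean: (46 + 49 + 37 + 43 + 33 + 38 + 9 + 20 + 14) / 9 = 32.1111
Step 2: Compute squared deviations from the mean:
  (46 - 32.1111)^2 = 192.9012
  (49 - 32.1111)^2 = 285.2346
  (37 - 32.1111)^2 = 23.9012
  (43 - 32.1111)^2 = 118.5679
  (33 - 32.1111)^2 = 0.7901
  (38 - 32.1111)^2 = 34.679
  (9 - 32.1111)^2 = 534.1235
  (20 - 32.1111)^2 = 146.679
  (14 - 32.1111)^2 = 328.0123
Step 3: Sum of squared deviations = 1664.8889
Step 4: Sample variance = 1664.8889 / 8 = 208.1111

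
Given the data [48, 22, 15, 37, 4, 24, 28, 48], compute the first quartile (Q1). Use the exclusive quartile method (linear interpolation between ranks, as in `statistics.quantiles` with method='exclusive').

16.75

Step 1: Sort the data: [4, 15, 22, 24, 28, 37, 48, 48]
Step 2: n = 8
Step 3: Using the exclusive quartile method:
  Q1 = 16.75
  Q2 (median) = 26
  Q3 = 45.25
  IQR = Q3 - Q1 = 45.25 - 16.75 = 28.5
Step 4: Q1 = 16.75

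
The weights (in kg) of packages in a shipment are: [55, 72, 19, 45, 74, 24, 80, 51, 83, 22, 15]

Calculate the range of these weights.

68

Step 1: Identify the maximum value: max = 83
Step 2: Identify the minimum value: min = 15
Step 3: Range = max - min = 83 - 15 = 68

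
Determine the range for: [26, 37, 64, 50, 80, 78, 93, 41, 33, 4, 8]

89

Step 1: Identify the maximum value: max = 93
Step 2: Identify the minimum value: min = 4
Step 3: Range = max - min = 93 - 4 = 89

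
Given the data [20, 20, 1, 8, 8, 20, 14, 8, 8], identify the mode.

8

Step 1: Count the frequency of each value:
  1: appears 1 time(s)
  8: appears 4 time(s)
  14: appears 1 time(s)
  20: appears 3 time(s)
Step 2: The value 8 appears most frequently (4 times).
Step 3: Mode = 8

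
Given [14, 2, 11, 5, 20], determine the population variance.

41.04

Step 1: Compute the mean: (14 + 2 + 11 + 5 + 20) / 5 = 10.4
Step 2: Compute squared deviations from the mean:
  (14 - 10.4)^2 = 12.96
  (2 - 10.4)^2 = 70.56
  (11 - 10.4)^2 = 0.36
  (5 - 10.4)^2 = 29.16
  (20 - 10.4)^2 = 92.16
Step 3: Sum of squared deviations = 205.2
Step 4: Population variance = 205.2 / 5 = 41.04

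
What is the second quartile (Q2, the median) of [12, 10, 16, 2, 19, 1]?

11

Step 1: Sort the data: [1, 2, 10, 12, 16, 19]
Step 2: n = 6
Step 3: Q2 is the median. Since n is even, it is the average of the values at positions 3 and 4:
  Q2 = (10 + 12) / 2 = 11
Step 4: Q2 = 11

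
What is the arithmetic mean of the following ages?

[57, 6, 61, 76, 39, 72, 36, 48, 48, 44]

48.7

Step 1: Sum all values: 57 + 6 + 61 + 76 + 39 + 72 + 36 + 48 + 48 + 44 = 487
Step 2: Count the number of values: n = 10
Step 3: Mean = sum / n = 487 / 10 = 48.7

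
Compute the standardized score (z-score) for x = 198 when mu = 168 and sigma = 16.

1.875

Step 1: Recall the z-score formula: z = (x - mu) / sigma
Step 2: Substitute values: z = (198 - 168) / 16
Step 3: z = 30 / 16 = 1.875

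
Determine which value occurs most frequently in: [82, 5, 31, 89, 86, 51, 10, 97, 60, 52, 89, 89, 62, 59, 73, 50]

89

Step 1: Count the frequency of each value:
  5: appears 1 time(s)
  10: appears 1 time(s)
  31: appears 1 time(s)
  50: appears 1 time(s)
  51: appears 1 time(s)
  52: appears 1 time(s)
  59: appears 1 time(s)
  60: appears 1 time(s)
  62: appears 1 time(s)
  73: appears 1 time(s)
  82: appears 1 time(s)
  86: appears 1 time(s)
  89: appears 3 time(s)
  97: appears 1 time(s)
Step 2: The value 89 appears most frequently (3 times).
Step 3: Mode = 89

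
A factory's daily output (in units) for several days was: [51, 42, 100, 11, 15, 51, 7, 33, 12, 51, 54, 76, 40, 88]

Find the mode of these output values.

51

Step 1: Count the frequency of each value:
  7: appears 1 time(s)
  11: appears 1 time(s)
  12: appears 1 time(s)
  15: appears 1 time(s)
  33: appears 1 time(s)
  40: appears 1 time(s)
  42: appears 1 time(s)
  51: appears 3 time(s)
  54: appears 1 time(s)
  76: appears 1 time(s)
  88: appears 1 time(s)
  100: appears 1 time(s)
Step 2: The value 51 appears most frequently (3 times).
Step 3: Mode = 51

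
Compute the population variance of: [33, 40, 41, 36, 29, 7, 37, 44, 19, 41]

121.01

Step 1: Compute the mean: (33 + 40 + 41 + 36 + 29 + 7 + 37 + 44 + 19 + 41) / 10 = 32.7
Step 2: Compute squared deviations from the mean:
  (33 - 32.7)^2 = 0.09
  (40 - 32.7)^2 = 53.29
  (41 - 32.7)^2 = 68.89
  (36 - 32.7)^2 = 10.89
  (29 - 32.7)^2 = 13.69
  (7 - 32.7)^2 = 660.49
  (37 - 32.7)^2 = 18.49
  (44 - 32.7)^2 = 127.69
  (19 - 32.7)^2 = 187.69
  (41 - 32.7)^2 = 68.89
Step 3: Sum of squared deviations = 1210.1
Step 4: Population variance = 1210.1 / 10 = 121.01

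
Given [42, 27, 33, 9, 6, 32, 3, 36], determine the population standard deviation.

14.1863

Step 1: Compute the mean: 23.5
Step 2: Sum of squared deviations from the mean: 1610
Step 3: Population variance = 1610 / 8 = 201.25
Step 4: Standard deviation = sqrt(201.25) = 14.1863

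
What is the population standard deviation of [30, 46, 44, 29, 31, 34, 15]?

9.5874

Step 1: Compute the mean: 32.7143
Step 2: Sum of squared deviations from the mean: 643.4286
Step 3: Population variance = 643.4286 / 7 = 91.9184
Step 4: Standard deviation = sqrt(91.9184) = 9.5874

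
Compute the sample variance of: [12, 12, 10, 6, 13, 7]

8.4

Step 1: Compute the mean: (12 + 12 + 10 + 6 + 13 + 7) / 6 = 10
Step 2: Compute squared deviations from the mean:
  (12 - 10)^2 = 4
  (12 - 10)^2 = 4
  (10 - 10)^2 = 0
  (6 - 10)^2 = 16
  (13 - 10)^2 = 9
  (7 - 10)^2 = 9
Step 3: Sum of squared deviations = 42
Step 4: Sample variance = 42 / 5 = 8.4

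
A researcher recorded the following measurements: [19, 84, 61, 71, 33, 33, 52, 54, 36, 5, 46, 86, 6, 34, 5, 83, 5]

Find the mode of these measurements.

5

Step 1: Count the frequency of each value:
  5: appears 3 time(s)
  6: appears 1 time(s)
  19: appears 1 time(s)
  33: appears 2 time(s)
  34: appears 1 time(s)
  36: appears 1 time(s)
  46: appears 1 time(s)
  52: appears 1 time(s)
  54: appears 1 time(s)
  61: appears 1 time(s)
  71: appears 1 time(s)
  83: appears 1 time(s)
  84: appears 1 time(s)
  86: appears 1 time(s)
Step 2: The value 5 appears most frequently (3 times).
Step 3: Mode = 5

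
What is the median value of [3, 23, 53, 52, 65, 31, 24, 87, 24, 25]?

28

Step 1: Sort the data in ascending order: [3, 23, 24, 24, 25, 31, 52, 53, 65, 87]
Step 2: The number of values is n = 10.
Step 3: Since n is even, the median is the average of positions 5 and 6:
  Median = (25 + 31) / 2 = 28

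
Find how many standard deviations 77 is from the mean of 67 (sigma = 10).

1

Step 1: Recall the z-score formula: z = (x - mu) / sigma
Step 2: Substitute values: z = (77 - 67) / 10
Step 3: z = 10 / 10 = 1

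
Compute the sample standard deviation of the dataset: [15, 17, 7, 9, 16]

4.4944

Step 1: Compute the mean: 12.8
Step 2: Sum of squared deviations from the mean: 80.8
Step 3: Sample variance = 80.8 / 4 = 20.2
Step 4: Standard deviation = sqrt(20.2) = 4.4944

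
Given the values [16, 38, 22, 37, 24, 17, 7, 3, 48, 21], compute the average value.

23.3

Step 1: Sum all values: 16 + 38 + 22 + 37 + 24 + 17 + 7 + 3 + 48 + 21 = 233
Step 2: Count the number of values: n = 10
Step 3: Mean = sum / n = 233 / 10 = 23.3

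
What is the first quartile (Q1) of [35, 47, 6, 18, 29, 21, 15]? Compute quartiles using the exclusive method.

15

Step 1: Sort the data: [6, 15, 18, 21, 29, 35, 47]
Step 2: n = 7
Step 3: Using the exclusive quartile method:
  Q1 = 15
  Q2 (median) = 21
  Q3 = 35
  IQR = Q3 - Q1 = 35 - 15 = 20
Step 4: Q1 = 15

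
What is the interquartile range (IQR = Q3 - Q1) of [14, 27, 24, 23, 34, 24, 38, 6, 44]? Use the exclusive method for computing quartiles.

17.5

Step 1: Sort the data: [6, 14, 23, 24, 24, 27, 34, 38, 44]
Step 2: n = 9
Step 3: Using the exclusive quartile method:
  Q1 = 18.5
  Q2 (median) = 24
  Q3 = 36
  IQR = Q3 - Q1 = 36 - 18.5 = 17.5
Step 4: IQR = 17.5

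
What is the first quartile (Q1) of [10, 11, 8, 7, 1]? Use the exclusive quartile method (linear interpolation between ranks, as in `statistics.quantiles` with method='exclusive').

4

Step 1: Sort the data: [1, 7, 8, 10, 11]
Step 2: n = 5
Step 3: Using the exclusive quartile method:
  Q1 = 4
  Q2 (median) = 8
  Q3 = 10.5
  IQR = Q3 - Q1 = 10.5 - 4 = 6.5
Step 4: Q1 = 4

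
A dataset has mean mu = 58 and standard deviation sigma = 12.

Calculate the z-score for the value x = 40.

-1.5

Step 1: Recall the z-score formula: z = (x - mu) / sigma
Step 2: Substitute values: z = (40 - 58) / 12
Step 3: z = -18 / 12 = -1.5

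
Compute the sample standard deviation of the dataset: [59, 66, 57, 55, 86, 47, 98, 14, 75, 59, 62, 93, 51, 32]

22.6104

Step 1: Compute the mean: 61
Step 2: Sum of squared deviations from the mean: 6646
Step 3: Sample variance = 6646 / 13 = 511.2308
Step 4: Standard deviation = sqrt(511.2308) = 22.6104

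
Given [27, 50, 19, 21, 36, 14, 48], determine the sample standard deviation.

14.2795

Step 1: Compute the mean: 30.7143
Step 2: Sum of squared deviations from the mean: 1223.4286
Step 3: Sample variance = 1223.4286 / 6 = 203.9048
Step 4: Standard deviation = sqrt(203.9048) = 14.2795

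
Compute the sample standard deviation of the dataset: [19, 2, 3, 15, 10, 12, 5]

6.3994

Step 1: Compute the mean: 9.4286
Step 2: Sum of squared deviations from the mean: 245.7143
Step 3: Sample variance = 245.7143 / 6 = 40.9524
Step 4: Standard deviation = sqrt(40.9524) = 6.3994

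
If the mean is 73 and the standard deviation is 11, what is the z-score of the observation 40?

-3

Step 1: Recall the z-score formula: z = (x - mu) / sigma
Step 2: Substitute values: z = (40 - 73) / 11
Step 3: z = -33 / 11 = -3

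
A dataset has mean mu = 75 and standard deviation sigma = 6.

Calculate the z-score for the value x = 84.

1.5

Step 1: Recall the z-score formula: z = (x - mu) / sigma
Step 2: Substitute values: z = (84 - 75) / 6
Step 3: z = 9 / 6 = 1.5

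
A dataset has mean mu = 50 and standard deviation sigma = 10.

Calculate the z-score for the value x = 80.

3

Step 1: Recall the z-score formula: z = (x - mu) / sigma
Step 2: Substitute values: z = (80 - 50) / 10
Step 3: z = 30 / 10 = 3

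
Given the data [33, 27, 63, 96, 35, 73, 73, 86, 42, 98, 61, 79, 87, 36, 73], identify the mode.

73

Step 1: Count the frequency of each value:
  27: appears 1 time(s)
  33: appears 1 time(s)
  35: appears 1 time(s)
  36: appears 1 time(s)
  42: appears 1 time(s)
  61: appears 1 time(s)
  63: appears 1 time(s)
  73: appears 3 time(s)
  79: appears 1 time(s)
  86: appears 1 time(s)
  87: appears 1 time(s)
  96: appears 1 time(s)
  98: appears 1 time(s)
Step 2: The value 73 appears most frequently (3 times).
Step 3: Mode = 73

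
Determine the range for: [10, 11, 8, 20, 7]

13

Step 1: Identify the maximum value: max = 20
Step 2: Identify the minimum value: min = 7
Step 3: Range = max - min = 20 - 7 = 13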